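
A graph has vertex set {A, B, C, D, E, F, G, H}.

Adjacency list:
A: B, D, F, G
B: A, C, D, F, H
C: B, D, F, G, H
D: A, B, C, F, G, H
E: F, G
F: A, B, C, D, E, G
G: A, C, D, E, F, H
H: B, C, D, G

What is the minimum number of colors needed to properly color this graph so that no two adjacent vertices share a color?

B, C, D, H are pairwise adjacent (a clique of size 4), so at least 4 colors are needed.
4 colors suffice: A=yellow, B=green, C=yellow, D=red, E=red, F=blue, G=green, H=blue. Every edge joins two different colors.

4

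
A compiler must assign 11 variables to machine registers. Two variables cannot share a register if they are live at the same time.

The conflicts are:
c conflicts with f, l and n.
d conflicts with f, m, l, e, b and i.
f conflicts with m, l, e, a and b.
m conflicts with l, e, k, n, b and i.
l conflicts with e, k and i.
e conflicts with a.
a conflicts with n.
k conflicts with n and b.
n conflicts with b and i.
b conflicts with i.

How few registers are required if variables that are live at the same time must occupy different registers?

5

d, f, m, l, e all conflict with each other, so at least 5 registers are needed.
5 registers suffice: register 1 → {c, m, a}; register 2 → {l, n}; register 3 → {f, k, i}; register 4 → {d}; register 5 → {e, b}. Every pair that conflicts lands in different registers.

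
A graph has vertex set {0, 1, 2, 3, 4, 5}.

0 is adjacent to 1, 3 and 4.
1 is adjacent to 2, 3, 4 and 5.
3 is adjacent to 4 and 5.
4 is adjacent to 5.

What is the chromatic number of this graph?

4

1, 3, 4, 5 are pairwise adjacent (a clique of size 4), so at least 4 colors are needed.
4 colors suffice: 0=yellow, 1=red, 2=blue, 3=green, 4=blue, 5=yellow. No two adjacent vertices share a color.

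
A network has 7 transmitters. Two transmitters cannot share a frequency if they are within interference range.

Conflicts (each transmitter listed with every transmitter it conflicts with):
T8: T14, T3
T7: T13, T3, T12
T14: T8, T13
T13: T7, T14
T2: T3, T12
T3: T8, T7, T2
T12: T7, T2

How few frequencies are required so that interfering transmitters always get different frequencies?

The cycle T3-T7-T13-T14-T8-T3 has odd length 5, so it cannot be 2-colored; at least 3 frequencies are needed.
A valid assignment using 3 frequencies: T8=1, T7=1, T14=3, T13=2, T2=1, T3=2, T12=2. Each listed conflict is separated.

3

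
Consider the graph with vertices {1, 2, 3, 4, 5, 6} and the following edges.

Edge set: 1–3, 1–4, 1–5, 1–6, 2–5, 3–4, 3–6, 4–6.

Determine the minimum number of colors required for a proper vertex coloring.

4

1, 3, 4, 6 are pairwise adjacent (a clique of size 4), so at least 4 colors are needed.
4 colors suffice: color red → {1, 2}; color blue → {3, 5}; color green → {6}; color yellow → {4}. No two adjacent vertices share a color.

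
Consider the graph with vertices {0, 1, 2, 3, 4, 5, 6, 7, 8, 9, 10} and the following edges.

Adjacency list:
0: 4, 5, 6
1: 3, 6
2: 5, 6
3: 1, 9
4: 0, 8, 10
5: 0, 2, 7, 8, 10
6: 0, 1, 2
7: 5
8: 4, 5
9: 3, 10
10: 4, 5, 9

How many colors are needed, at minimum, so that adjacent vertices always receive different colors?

The cycle 3-1-6-2-5-10-9-3 has odd length 7, so it cannot be 2-colored; at least 3 colors are needed.
3 colors suffice: color a → {4, 5, 6, 9}; color b → {0, 1, 2, 7, 8, 10}; color c → {3}. Every edge joins two different colors.

3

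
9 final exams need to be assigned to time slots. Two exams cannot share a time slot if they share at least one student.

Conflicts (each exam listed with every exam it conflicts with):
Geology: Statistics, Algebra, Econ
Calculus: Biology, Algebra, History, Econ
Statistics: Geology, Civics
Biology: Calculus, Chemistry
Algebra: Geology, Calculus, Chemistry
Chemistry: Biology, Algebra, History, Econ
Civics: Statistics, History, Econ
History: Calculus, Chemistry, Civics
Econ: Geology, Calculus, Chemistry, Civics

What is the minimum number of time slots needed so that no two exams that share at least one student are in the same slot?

Calculus and History conflict, so at least 2 time slots are needed.
2 time slots suffice: time slot 1 → {Geology, Calculus, Chemistry, Civics}; time slot 2 → {Statistics, Biology, Algebra, History, Econ}. Each listed conflict is separated.

2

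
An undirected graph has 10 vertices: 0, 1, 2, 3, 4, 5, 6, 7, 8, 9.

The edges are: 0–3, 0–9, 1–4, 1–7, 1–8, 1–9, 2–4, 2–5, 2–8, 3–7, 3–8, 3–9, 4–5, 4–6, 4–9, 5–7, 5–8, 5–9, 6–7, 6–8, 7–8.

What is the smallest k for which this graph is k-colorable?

1, 7, 8 are pairwise adjacent, so at least 3 colors are needed.
One proper 3-coloring: 0=red, 1=green, 2=blue, 3=green, 4=red, 5=green, 6=green, 7=blue, 8=red, 9=blue. Every edge joins two different colors.

3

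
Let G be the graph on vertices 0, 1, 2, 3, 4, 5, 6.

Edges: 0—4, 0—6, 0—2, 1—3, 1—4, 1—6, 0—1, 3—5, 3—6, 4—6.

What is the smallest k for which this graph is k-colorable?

0, 1, 4, 6 are pairwise adjacent (a clique of size 4), so at least 4 colors are needed.
One proper 4-coloring: 0=a, 1=c, 2=b, 3=a, 4=d, 5=b, 6=b. No two adjacent vertices share a color.

4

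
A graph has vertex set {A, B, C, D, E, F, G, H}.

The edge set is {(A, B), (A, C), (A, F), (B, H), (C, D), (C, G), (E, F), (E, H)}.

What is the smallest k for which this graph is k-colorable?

3

The cycle E-F-A-B-H-E has odd length 5, so it cannot be 2-colored; at least 3 colors are needed.
3 colors suffice: color red → {A, D, G, H}; color blue → {B, C, F}; color green → {E}. Every edge joins two different colors.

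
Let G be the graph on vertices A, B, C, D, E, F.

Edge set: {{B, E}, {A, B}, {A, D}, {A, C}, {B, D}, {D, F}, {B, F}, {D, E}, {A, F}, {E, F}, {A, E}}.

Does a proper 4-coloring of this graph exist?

No

A, B, D, E, F are pairwise adjacent (a clique of size 5), so at least 5 colors are needed.
So 4 colors are not enough.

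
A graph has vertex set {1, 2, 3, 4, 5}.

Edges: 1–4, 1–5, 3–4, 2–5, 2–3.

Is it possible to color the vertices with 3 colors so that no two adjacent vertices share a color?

Yes

The chromatic number is 3. The cycle 4-1-5-2-3-4 has odd length 5, so it cannot be 2-colored; at least 3 colors are needed.
A valid assignment using 3 colors: 1=blue, 2=blue, 3=red, 4=green, 5=red.
That is already a proper 3-coloring.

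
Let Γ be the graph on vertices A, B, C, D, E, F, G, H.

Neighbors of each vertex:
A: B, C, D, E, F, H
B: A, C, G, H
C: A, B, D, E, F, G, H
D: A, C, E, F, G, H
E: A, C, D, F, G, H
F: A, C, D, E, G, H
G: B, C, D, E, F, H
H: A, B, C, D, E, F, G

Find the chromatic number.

6

A, C, D, E, F, H are mutually adjacent (a clique of size 6), so at least 6 colors are needed.
6 colors suffice: color 1 → {H}; color 2 → {C}; color 3 → {A, G}; color 4 → {B, E}; color 5 → {F}; color 6 → {D}. Each edge has distinct colors on its endpoints.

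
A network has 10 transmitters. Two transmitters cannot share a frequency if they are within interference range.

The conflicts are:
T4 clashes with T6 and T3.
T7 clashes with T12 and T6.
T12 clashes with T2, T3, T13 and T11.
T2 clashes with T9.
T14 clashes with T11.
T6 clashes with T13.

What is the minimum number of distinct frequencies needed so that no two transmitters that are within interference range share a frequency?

The cycle T6-T7-T12-T3-T4-T6 has odd length 5, so it cannot be 2-colored; at least 3 frequencies are needed.
A valid assignment using 3 frequencies: T4=2, T7=2, T12=1, T2=2, T14=1, T6=1, T9=1, T3=3, T13=2, T11=2. Each listed conflict is separated.

3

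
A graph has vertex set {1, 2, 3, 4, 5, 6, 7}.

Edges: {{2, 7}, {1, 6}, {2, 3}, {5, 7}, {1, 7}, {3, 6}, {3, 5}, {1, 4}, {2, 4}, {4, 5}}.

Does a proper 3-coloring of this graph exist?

The chromatic number is 3. The cycle 6-3-5-7-1-6 has odd length 5, so it cannot be 2-colored; at least 3 colors are needed.
3 colors suffice: color red → {1, 2, 5}; color blue → {3, 4, 7}; color green → {6}.
That is already a proper 3-coloring.

Yes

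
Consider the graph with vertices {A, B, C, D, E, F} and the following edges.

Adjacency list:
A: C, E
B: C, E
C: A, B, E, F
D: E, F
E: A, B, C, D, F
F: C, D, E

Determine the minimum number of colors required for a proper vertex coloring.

3

D, E, F are mutually adjacent, so at least 3 colors are needed.
3 colors suffice: color 1 → {E}; color 2 → {C, D}; color 3 → {A, B, F}. No two adjacent vertices share a color.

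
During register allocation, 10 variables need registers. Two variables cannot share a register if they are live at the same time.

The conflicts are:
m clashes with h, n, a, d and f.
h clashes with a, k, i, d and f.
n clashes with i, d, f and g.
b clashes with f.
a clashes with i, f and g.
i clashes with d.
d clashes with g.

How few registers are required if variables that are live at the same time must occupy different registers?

m, h, a, f are mutually in conflict, so at least 4 registers are needed.
4 registers suffice: m=3, h=1, n=1, b=1, a=2, k=2, i=3, d=2, f=4, g=3. Every pair that conflicts lands in different registers.

4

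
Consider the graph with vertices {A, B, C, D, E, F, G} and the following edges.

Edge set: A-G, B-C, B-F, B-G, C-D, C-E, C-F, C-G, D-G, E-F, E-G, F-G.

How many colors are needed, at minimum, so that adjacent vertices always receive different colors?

4

B, C, F, G form a clique, so at least 4 colors are needed.
A valid assignment using 4 colors: A=2, B=4, C=2, D=3, E=4, F=3, G=1. No two adjacent vertices share a color.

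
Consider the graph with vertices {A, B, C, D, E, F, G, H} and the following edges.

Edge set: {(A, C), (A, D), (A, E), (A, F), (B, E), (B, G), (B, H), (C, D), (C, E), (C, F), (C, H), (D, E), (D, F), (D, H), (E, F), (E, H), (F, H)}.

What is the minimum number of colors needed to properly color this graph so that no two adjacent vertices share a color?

A, C, D, E, F are pairwise adjacent (a clique of size 5), so at least 5 colors are needed.
5 colors suffice: color 1 → {E, G}; color 2 → {B, D}; color 3 → {F}; color 4 → {A, H}; color 5 → {C}. Every edge joins two different colors.

5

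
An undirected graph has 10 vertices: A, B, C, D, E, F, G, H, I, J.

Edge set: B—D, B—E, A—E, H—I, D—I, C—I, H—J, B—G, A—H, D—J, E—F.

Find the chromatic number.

A and H are adjacent, so at least 2 colors are needed.
2 colors suffice: A=2, B=2, C=1, D=1, E=1, F=2, G=1, H=1, I=2, J=2. No two adjacent vertices share a color.

2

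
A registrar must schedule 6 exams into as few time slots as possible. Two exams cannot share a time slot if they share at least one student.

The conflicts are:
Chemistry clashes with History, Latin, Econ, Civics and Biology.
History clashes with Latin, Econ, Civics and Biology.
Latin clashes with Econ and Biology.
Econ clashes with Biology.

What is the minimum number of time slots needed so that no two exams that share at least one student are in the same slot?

5

Chemistry, History, Latin, Econ, Biology all conflict with each other, so at least 5 time slots are needed.
5 time slots suffice: time slot 1 → {History}; time slot 2 → {Chemistry}; time slot 3 → {Latin, Civics}; time slot 4 → {Biology}; time slot 5 → {Econ}. Each listed conflict is separated.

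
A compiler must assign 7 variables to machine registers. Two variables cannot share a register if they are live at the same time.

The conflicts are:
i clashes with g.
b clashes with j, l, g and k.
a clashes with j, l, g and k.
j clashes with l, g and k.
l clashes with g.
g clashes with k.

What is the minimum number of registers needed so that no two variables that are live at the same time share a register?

4

a, j, l, g all conflict with each other, so at least 4 registers are needed.
Using 4 registers: i=2, b=4, a=4, j=2, l=3, g=1, k=3. Every pair that conflicts lands in different registers.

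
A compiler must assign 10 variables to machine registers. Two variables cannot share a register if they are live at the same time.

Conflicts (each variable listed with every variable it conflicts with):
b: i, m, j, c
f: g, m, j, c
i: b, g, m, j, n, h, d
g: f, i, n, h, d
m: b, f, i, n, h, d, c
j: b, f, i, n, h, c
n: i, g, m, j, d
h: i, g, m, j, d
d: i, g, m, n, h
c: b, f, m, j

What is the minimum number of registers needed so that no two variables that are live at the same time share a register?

4

i, m, h, d all conflict with each other, so at least 4 registers are needed.
4 registers suffice: b=3, f=3, i=1, g=2, m=2, j=2, n=3, h=3, d=4, c=1. Every pair that conflicts lands in different registers.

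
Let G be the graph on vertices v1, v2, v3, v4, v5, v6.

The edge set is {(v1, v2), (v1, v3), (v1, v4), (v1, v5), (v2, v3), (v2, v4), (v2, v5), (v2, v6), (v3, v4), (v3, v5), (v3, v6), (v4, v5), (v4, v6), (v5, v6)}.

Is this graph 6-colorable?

The chromatic number is 5. v1, v2, v3, v4, v5 are pairwise adjacent (a clique of size 5), so at least 5 colors are needed.
A valid assignment using 5 colors: v1=purple, v2=yellow, v3=green, v4=blue, v5=red, v6=purple.
Since 6 ≥ 5, a proper 6-coloring certainly exists.

Yes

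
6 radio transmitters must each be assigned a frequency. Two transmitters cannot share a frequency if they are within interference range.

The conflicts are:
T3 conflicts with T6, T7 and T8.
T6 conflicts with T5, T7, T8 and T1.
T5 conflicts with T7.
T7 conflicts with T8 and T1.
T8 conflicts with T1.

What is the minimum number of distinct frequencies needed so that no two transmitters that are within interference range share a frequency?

T6, T7, T8, T1 are mutually in conflict, so at least 4 frequencies are needed.
4 frequencies suffice: frequency 1 → {T6}; frequency 2 → {T7}; frequency 3 → {T5, T8}; frequency 4 → {T3, T1}. No two conflicting transmitters share a frequency.

4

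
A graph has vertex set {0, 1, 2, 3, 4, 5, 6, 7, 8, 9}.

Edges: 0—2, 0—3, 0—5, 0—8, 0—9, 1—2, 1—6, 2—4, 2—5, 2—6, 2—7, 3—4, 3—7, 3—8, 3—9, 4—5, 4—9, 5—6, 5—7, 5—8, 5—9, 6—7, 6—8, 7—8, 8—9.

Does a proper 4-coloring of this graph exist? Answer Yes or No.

Yes

The chromatic number is 4. 2, 5, 6, 7 are pairwise adjacent (a clique of size 4), so at least 4 colors are needed.
4 colors suffice: color a → {1, 3, 5}; color b → {2, 8}; color c → {7, 9}; color d → {0, 4, 6}.
That is already a proper 4-coloring.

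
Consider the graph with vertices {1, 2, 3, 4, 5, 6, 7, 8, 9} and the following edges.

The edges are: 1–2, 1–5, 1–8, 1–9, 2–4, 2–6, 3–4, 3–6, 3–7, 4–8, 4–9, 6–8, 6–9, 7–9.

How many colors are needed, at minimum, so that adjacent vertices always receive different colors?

2

1 and 5 are adjacent, so at least 2 colors are needed.
2 colors suffice: color a → {1, 4, 6, 7}; color b → {2, 3, 5, 8, 9}. Each edge has distinct colors on its endpoints.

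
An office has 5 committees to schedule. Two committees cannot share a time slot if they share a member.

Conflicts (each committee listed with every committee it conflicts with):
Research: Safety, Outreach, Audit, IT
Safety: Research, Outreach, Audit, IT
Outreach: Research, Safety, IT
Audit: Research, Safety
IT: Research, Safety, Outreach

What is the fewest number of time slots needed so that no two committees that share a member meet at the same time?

4

Research, Safety, Outreach, IT pairwise conflict, so at least 4 time slots are needed.
4 time slots suffice: Research=1, Safety=2, Outreach=3, Audit=3, IT=4. No two conflicting committees share a time slot.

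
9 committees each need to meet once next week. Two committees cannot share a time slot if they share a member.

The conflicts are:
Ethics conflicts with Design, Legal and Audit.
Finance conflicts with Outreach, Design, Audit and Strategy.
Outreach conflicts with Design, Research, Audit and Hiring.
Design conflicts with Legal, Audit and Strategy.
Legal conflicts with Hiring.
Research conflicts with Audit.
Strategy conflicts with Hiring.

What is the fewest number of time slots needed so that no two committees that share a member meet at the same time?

Finance, Outreach, Design, Audit are mutually in conflict, so at least 4 time slots are needed.
4 time slots suffice: time slot 1 → {Design, Research, Hiring}; time slot 2 → {Legal, Audit, Strategy}; time slot 3 → {Ethics, Outreach}; time slot 4 → {Finance}. No two conflicting committees share a time slot.

4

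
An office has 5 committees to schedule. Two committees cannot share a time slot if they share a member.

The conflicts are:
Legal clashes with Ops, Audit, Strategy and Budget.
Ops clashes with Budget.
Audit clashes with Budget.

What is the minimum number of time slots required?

Legal, Ops, Budget pairwise conflict, so at least 3 time slots are needed.
Using 3 time slots: Legal=1, Ops=3, Audit=3, Strategy=2, Budget=2. Each listed conflict is separated.

3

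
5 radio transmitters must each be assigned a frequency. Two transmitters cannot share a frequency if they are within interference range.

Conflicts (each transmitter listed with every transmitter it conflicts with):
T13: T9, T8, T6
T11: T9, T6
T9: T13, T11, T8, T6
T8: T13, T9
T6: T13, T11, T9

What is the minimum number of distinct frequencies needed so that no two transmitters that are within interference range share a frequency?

T11, T9, T6 are mutually in conflict, so at least 3 frequencies are needed.
A valid assignment using 3 frequencies: T13=3, T11=3, T9=1, T8=2, T6=2. No two conflicting transmitters share a frequency.

3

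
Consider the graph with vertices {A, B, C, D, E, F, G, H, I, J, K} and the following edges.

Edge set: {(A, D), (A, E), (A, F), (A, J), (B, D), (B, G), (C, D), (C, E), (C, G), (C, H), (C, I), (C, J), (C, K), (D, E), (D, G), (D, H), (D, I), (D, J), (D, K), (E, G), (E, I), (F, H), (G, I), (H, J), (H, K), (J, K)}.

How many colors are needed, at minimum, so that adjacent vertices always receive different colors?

C, D, H, J, K are mutually adjacent (a clique of size 5), so at least 5 colors are needed.
5 colors suffice: color 1 → {D, F}; color 2 → {A, B, C}; color 3 → {G, H}; color 4 → {E, J}; color 5 → {I, K}. Each edge has distinct colors on its endpoints.

5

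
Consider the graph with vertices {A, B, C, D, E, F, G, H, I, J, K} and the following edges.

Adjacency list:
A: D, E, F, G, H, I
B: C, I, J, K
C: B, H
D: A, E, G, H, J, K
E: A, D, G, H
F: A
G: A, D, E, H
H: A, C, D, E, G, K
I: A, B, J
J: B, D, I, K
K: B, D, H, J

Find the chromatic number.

A, D, E, G, H form a clique, so at least 5 colors are needed.
One proper 5-coloring: A=3, B=1, C=3, D=1, E=5, F=1, G=4, H=2, I=4, J=2, K=3. No two adjacent vertices share a color.

5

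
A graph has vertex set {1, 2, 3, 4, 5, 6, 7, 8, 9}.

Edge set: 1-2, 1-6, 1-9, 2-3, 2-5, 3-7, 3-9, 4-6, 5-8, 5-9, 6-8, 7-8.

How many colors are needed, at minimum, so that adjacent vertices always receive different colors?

The cycle 6-1-2-5-8-6 has odd length 5, so it cannot be 2-colored; at least 3 colors are needed.
3 colors suffice: color a → {2, 4, 8, 9}; color b → {1, 3, 5}; color c → {6, 7}. Every edge joins two different colors.

3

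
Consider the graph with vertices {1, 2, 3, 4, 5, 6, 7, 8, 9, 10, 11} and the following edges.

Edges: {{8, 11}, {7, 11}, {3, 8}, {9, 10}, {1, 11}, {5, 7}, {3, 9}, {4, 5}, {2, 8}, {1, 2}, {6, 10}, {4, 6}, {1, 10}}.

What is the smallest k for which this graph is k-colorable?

3

The cycle 7-5-4-6-10-1-11-7 has odd length 7, so it cannot be 2-colored; at least 3 colors are needed.
3 colors suffice: color red → {1, 5, 6, 8, 9}; color blue → {2, 3, 4, 10, 11}; color green → {7}. No two adjacent vertices share a color.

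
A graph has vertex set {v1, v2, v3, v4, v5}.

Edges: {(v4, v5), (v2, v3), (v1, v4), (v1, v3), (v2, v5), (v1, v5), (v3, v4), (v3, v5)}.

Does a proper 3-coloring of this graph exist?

No

v1, v3, v4, v5 are pairwise adjacent (a clique of size 4), so at least 4 colors are needed.
So 3 colors are not enough.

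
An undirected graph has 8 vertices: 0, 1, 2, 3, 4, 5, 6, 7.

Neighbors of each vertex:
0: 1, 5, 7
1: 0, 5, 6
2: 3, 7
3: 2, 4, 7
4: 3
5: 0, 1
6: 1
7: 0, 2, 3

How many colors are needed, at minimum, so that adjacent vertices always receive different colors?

2, 3, 7 are pairwise adjacent, so at least 3 colors are needed.
A valid assignment using 3 colors: 0=b, 1=a, 2=c, 3=b, 4=a, 5=c, 6=b, 7=a. Every edge joins two different colors.

3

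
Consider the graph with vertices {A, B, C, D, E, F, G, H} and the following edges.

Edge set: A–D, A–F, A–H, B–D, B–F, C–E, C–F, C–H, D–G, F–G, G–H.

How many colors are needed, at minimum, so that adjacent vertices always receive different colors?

A and F are adjacent, so at least 2 colors are needed.
2 colors suffice: color 1 → {D, E, F, H}; color 2 → {A, B, C, G}. No two adjacent vertices share a color.

2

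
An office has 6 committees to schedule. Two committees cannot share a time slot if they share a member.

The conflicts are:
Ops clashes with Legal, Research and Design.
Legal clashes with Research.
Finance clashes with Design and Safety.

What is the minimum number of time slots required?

Ops, Legal, Research pairwise conflict, so at least 3 time slots are needed.
Using 3 time slots: Ops=1, Legal=3, Finance=1, Research=2, Design=2, Safety=2. Each listed conflict is separated.

3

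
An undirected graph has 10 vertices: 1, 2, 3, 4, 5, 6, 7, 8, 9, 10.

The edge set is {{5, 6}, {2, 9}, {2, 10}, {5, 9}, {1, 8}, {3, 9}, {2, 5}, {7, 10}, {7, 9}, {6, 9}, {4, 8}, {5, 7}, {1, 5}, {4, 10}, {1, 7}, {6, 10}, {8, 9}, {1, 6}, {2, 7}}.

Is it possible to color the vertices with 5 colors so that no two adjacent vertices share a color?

The chromatic number is 4. 2, 5, 7, 9 form a clique, so at least 4 colors are needed.
One proper 4-coloring: 1=red, 2=yellow, 3=blue, 4=green, 5=green, 6=blue, 7=blue, 8=blue, 9=red, 10=red.
Since 5 ≥ 4, a proper 5-coloring certainly exists.

Yes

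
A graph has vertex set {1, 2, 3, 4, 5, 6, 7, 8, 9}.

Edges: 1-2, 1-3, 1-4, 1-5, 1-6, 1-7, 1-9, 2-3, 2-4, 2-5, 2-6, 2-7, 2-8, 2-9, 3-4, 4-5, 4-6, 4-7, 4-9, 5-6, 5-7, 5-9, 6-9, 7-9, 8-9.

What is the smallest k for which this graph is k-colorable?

6

1, 2, 4, 5, 6, 9 form a clique, so at least 6 colors are needed.
One proper 6-coloring: 1=d, 2=a, 3=c, 4=b, 5=e, 6=f, 7=f, 8=b, 9=c. Each edge has distinct colors on its endpoints.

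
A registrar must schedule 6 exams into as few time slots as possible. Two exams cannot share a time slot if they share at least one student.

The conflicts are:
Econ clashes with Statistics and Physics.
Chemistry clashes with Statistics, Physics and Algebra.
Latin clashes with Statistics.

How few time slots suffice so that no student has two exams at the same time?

Chemistry and Algebra conflict, so at least 2 time slots are needed.
2 time slots suffice: time slot 1 → {Econ, Chemistry, Latin}; time slot 2 → {Statistics, Physics, Algebra}. Each listed conflict is separated.

2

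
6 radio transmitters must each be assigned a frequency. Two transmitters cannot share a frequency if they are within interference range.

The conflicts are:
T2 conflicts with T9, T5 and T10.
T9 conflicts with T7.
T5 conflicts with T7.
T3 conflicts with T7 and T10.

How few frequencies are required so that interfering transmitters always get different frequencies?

3

The cycle T3-T7-T9-T2-T10-T3 has odd length 5, so it cannot be 2-colored; at least 3 frequencies are needed.
3 frequencies suffice: frequency 1 → {T2, T7}; frequency 2 → {T9, T5, T10}; frequency 3 → {T3}. Every pair that conflicts lands in different frequencies.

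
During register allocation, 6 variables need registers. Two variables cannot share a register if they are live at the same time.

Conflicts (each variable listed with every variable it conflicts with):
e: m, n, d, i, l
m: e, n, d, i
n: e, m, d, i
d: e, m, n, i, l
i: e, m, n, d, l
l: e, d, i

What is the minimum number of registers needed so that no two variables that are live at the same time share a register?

e, m, n, d, i are mutually in conflict, so at least 5 registers are needed.
5 registers suffice: register 1 → {i}; register 2 → {e}; register 3 → {d}; register 4 → {m, l}; register 5 → {n}. Every pair that conflicts lands in different registers.

5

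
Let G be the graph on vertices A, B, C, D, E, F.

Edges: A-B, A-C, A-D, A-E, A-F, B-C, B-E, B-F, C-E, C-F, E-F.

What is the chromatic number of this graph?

5

A, B, C, E, F form a clique, so at least 5 colors are needed.
5 colors suffice: color 1 → {A}; color 2 → {D, F}; color 3 → {C}; color 4 → {E}; color 5 → {B}. No two adjacent vertices share a color.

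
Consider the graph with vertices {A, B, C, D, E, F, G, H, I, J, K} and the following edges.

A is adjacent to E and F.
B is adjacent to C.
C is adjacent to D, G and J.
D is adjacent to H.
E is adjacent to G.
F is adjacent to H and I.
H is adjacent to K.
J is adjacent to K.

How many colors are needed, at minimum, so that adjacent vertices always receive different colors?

3

The cycle H-D-C-J-K-H has odd length 5, so it cannot be 2-colored; at least 3 colors are needed.
3 colors suffice: color red → {C, E, F, K}; color blue → {A, B, G, H, I, J}; color green → {D}. No two adjacent vertices share a color.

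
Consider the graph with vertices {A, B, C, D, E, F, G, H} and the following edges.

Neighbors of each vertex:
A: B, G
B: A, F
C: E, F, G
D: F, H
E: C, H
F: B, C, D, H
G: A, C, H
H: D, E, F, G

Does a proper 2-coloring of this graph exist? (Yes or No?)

D, F, H form a triangle, so at least 3 colors are needed.
So 2 colors are not enough.

No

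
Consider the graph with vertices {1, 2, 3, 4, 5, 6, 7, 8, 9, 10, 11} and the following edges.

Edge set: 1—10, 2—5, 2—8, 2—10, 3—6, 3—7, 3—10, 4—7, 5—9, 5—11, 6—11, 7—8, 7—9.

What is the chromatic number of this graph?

The cycle 7-3-10-2-8-7 has odd length 5, so it cannot be 2-colored; at least 3 colors are needed.
A valid assignment using 3 colors: 1=red, 2=red, 3=green, 4=blue, 5=blue, 6=red, 7=red, 8=blue, 9=green, 10=blue, 11=green. Every edge joins two different colors.

3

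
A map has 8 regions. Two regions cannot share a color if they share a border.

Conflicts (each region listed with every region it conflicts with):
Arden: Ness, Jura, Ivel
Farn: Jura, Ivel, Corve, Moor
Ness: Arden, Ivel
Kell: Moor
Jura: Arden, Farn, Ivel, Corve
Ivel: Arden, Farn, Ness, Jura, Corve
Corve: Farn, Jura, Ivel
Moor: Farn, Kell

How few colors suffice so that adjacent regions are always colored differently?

Farn, Jura, Ivel, Corve all conflict with each other, so at least 4 colors are needed.
4 colors suffice: color 1 → {Ivel, Moor}; color 2 → {Ness, Kell, Jura}; color 3 → {Arden, Farn}; color 4 → {Corve}. Each listed conflict is separated.

4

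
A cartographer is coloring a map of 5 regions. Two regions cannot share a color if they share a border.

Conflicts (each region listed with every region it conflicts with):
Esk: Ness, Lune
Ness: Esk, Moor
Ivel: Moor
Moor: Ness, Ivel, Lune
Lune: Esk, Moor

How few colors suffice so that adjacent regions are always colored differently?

Esk and Lune conflict, so at least 2 colors are needed.
2 colors suffice: color 1 → {Esk, Moor}; color 2 → {Ness, Ivel, Lune}. Each listed conflict is separated.

2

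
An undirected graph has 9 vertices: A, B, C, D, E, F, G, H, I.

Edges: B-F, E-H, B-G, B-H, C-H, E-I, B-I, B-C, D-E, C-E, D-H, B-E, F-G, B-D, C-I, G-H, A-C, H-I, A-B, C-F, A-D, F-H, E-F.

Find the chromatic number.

B, C, E, H, I are mutually adjacent (a clique of size 5), so at least 5 colors are needed.
A valid assignment using 5 colors: A=2, B=1, C=3, D=3, E=4, F=5, G=3, H=2, I=5. Every edge joins two different colors.

5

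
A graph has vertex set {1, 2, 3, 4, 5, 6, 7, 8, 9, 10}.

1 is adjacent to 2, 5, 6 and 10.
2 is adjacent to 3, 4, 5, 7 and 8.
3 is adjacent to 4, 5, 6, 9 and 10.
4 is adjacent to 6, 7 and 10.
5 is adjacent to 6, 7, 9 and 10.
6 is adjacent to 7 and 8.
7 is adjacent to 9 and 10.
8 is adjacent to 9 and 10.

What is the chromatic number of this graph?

1, 5, 6 are pairwise adjacent, so at least 3 colors are needed.
One proper 3-coloring: 1=green, 2=blue, 3=green, 4=red, 5=red, 6=blue, 7=green, 8=red, 9=blue, 10=blue. Every edge joins two different colors.

3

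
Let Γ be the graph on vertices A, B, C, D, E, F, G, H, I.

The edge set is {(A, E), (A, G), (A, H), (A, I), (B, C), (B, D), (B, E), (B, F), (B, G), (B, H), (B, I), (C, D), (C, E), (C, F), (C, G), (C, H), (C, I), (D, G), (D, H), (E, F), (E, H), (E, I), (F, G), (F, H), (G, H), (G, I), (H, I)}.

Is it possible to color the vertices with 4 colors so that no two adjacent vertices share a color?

No

B, C, F, G, H are mutually adjacent (a clique of size 5), so at least 5 colors are needed.
So 4 colors are not enough.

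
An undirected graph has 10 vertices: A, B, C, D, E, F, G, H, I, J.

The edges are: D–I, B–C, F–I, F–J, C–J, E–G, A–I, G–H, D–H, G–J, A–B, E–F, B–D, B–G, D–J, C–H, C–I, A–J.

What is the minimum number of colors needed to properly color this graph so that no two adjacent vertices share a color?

D and J are adjacent, so at least 2 colors are needed.
2 colors suffice: A=blue, B=red, C=blue, D=blue, E=red, F=blue, G=blue, H=red, I=red, J=red. Every edge joins two different colors.

2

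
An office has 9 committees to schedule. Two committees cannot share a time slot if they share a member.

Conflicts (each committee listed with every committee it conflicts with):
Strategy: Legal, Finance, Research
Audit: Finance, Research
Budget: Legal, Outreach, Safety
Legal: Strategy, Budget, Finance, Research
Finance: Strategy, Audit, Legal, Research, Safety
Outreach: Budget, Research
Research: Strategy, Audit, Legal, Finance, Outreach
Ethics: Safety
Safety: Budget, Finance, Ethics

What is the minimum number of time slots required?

Strategy, Legal, Finance, Research are mutually in conflict, so at least 4 time slots are needed.
4 time slots suffice: time slot 1 → {Budget, Research, Ethics}; time slot 2 → {Finance, Outreach}; time slot 3 → {Audit, Legal, Safety}; time slot 4 → {Strategy}. Each listed conflict is separated.

4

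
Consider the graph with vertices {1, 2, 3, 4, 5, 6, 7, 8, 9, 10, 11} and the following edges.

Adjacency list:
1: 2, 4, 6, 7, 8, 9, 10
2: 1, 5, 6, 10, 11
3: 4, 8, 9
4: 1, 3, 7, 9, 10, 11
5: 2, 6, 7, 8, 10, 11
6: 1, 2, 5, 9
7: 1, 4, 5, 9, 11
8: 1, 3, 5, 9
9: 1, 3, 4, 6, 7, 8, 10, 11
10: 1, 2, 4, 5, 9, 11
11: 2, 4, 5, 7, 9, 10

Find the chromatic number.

4

1, 4, 7, 9 form a clique, so at least 4 colors are needed.
A valid assignment using 4 colors: 1=blue, 2=yellow, 3=blue, 4=yellow, 5=red, 6=green, 7=green, 8=green, 9=red, 10=green, 11=blue. Each edge has distinct colors on its endpoints.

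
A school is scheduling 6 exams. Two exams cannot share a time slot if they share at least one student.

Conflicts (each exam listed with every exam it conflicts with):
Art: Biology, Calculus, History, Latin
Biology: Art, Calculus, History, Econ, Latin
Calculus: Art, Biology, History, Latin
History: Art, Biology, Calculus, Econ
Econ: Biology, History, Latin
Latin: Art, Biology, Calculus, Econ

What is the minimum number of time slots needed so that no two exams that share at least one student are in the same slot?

Art, Biology, Calculus, History are mutually in conflict, so at least 4 time slots are needed.
A valid assignment using 4 time slots: Art=4, Biology=1, Calculus=2, History=3, Econ=2, Latin=3. Each listed conflict is separated.

4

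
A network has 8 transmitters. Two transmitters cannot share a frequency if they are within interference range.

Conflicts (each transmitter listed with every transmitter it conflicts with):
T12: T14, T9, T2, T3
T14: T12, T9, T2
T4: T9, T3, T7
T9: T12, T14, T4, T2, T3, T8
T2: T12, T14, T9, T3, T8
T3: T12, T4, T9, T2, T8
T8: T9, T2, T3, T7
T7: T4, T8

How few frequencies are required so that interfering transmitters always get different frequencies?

4

T12, T9, T2, T3 pairwise conflict, so at least 4 frequencies are needed.
4 frequencies suffice: frequency 1 → {T9, T7}; frequency 2 → {T4, T2}; frequency 3 → {T14, T3}; frequency 4 → {T12, T8}. Each listed conflict is separated.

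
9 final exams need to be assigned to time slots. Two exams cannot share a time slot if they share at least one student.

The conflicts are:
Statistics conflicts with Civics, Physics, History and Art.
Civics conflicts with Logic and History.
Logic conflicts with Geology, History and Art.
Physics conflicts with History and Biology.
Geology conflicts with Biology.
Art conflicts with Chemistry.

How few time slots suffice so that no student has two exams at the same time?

3

Statistics, Civics, History pairwise conflict, so at least 3 time slots are needed.
3 time slots suffice: Statistics=1, Civics=3, Logic=1, Physics=3, Geology=2, History=2, Art=2, Chemistry=1, Biology=1. Each listed conflict is separated.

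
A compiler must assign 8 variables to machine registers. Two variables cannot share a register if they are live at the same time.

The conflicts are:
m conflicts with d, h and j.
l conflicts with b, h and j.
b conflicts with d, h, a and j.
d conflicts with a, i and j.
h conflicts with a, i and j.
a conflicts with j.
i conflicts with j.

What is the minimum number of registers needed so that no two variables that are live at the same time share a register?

l, b, h, j pairwise conflict, so at least 4 registers are needed.
4 registers suffice: register 1 → {j}; register 2 → {d, h}; register 3 → {m, b, i}; register 4 → {l, a}. No two conflicting variables share a register.

4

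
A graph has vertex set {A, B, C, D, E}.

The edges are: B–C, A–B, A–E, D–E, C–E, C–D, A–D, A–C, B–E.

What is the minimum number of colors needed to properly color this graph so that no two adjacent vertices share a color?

4

A, B, C, E are pairwise adjacent (a clique of size 4), so at least 4 colors are needed.
4 colors suffice: color 1 → {E}; color 2 → {C}; color 3 → {A}; color 4 → {B, D}. No two adjacent vertices share a color.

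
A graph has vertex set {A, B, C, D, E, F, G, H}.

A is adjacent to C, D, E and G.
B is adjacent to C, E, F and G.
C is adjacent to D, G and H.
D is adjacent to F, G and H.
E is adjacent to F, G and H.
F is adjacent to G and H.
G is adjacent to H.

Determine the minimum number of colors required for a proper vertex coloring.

4

D, F, G, H are mutually adjacent (a clique of size 4), so at least 4 colors are needed.
4 colors suffice: color 1 → {G}; color 2 → {D, E}; color 3 → {C, F}; color 4 → {A, B, H}. Each edge has distinct colors on its endpoints.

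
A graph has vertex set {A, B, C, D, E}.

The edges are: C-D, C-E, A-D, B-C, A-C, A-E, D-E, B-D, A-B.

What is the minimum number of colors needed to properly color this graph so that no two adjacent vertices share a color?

A, C, D, E are mutually adjacent (a clique of size 4), so at least 4 colors are needed.
A valid assignment using 4 colors: A=3, B=4, C=2, D=1, E=4. Every edge joins two different colors.

4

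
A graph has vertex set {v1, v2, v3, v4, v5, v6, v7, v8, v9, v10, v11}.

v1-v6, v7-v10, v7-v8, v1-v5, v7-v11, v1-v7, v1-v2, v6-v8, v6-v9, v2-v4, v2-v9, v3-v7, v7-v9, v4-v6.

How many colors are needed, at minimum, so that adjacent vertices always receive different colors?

2

v6 and v8 are adjacent, so at least 2 colors are needed.
One proper 2-coloring: v1=blue, v2=red, v3=blue, v4=blue, v5=red, v6=red, v7=red, v8=blue, v9=blue, v10=blue, v11=blue. No two adjacent vertices share a color.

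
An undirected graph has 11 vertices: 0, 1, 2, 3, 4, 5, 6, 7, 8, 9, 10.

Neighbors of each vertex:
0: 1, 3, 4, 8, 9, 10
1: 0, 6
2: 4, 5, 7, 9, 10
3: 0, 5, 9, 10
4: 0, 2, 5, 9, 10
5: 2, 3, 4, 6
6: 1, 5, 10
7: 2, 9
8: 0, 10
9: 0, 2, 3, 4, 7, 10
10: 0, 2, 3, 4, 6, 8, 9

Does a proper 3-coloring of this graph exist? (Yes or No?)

No

2, 4, 9, 10 form a clique, so at least 4 colors are needed.
So 3 colors are not enough.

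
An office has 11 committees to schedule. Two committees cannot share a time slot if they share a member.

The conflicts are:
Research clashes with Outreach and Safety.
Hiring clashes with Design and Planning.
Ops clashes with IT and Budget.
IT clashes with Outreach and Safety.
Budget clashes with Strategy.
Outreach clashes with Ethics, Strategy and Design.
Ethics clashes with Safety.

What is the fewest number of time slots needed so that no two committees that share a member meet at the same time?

The cycle Ops-Budget-Strategy-Outreach-IT-Ops has odd length 5, so it cannot be 2-colored; at least 3 time slots are needed.
A valid assignment using 3 time slots: Research=2, Hiring=1, Ops=1, IT=2, Budget=3, Outreach=1, Ethics=2, Strategy=2, Safety=1, Design=2, Planning=2. No two conflicting committees share a time slot.

3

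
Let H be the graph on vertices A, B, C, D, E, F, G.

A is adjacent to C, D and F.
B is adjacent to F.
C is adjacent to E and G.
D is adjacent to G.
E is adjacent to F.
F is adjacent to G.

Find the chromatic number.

C and E are adjacent, so at least 2 colors are needed.
2 colors suffice: A=2, B=2, C=1, D=1, E=2, F=1, G=2. Every edge joins two different colors.

2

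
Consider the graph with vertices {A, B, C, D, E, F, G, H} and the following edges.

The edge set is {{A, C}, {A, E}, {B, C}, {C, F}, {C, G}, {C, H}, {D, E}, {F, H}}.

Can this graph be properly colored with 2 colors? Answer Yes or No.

No

C, F, H are mutually adjacent, so at least 3 colors are needed.
So 2 colors are not enough.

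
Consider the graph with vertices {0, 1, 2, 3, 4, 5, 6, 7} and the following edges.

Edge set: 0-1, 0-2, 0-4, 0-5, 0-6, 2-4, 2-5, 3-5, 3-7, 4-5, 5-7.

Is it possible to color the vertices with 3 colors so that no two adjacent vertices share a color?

0, 2, 4, 5 are pairwise adjacent (a clique of size 4), so at least 4 colors are needed.
So 3 colors are not enough.

No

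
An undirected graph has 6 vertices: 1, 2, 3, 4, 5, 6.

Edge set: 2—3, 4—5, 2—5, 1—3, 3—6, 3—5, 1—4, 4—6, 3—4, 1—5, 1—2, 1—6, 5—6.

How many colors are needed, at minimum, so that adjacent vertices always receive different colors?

5

1, 3, 4, 5, 6 are pairwise adjacent (a clique of size 5), so at least 5 colors are needed.
One proper 5-coloring: 1=c, 2=d, 3=a, 4=e, 5=b, 6=d. Every edge joins two different colors.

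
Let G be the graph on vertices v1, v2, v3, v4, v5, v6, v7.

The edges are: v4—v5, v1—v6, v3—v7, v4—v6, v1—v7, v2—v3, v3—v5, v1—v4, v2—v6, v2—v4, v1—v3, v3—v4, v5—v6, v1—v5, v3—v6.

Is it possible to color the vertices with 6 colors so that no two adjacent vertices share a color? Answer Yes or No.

Yes

The chromatic number is 5. v1, v3, v4, v5, v6 are mutually adjacent (a clique of size 5), so at least 5 colors are needed.
5 colors suffice: v1=green, v2=green, v3=red, v4=yellow, v5=purple, v6=blue, v7=blue.
Since 6 ≥ 5, a proper 6-coloring certainly exists.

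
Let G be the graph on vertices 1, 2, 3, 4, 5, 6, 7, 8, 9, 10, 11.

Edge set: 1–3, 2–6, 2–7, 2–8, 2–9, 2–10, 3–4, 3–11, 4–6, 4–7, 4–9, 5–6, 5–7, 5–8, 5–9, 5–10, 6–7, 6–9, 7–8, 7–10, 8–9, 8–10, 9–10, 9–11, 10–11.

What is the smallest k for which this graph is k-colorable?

2, 7, 8, 10 are pairwise adjacent (a clique of size 4), so at least 4 colors are needed.
4 colors suffice: 1=blue, 2=green, 3=red, 4=green, 5=green, 6=blue, 7=red, 8=yellow, 9=red, 10=blue, 11=green. Every edge joins two different colors.

4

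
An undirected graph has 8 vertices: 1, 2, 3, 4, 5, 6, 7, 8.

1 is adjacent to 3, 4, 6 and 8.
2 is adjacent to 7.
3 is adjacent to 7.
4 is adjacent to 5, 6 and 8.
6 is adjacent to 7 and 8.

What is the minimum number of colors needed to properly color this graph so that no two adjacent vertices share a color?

4

1, 4, 6, 8 form a clique, so at least 4 colors are needed.
4 colors suffice: color red → {2, 3, 5, 6}; color blue → {4, 7}; color green → {1}; color yellow → {8}. Every edge joins two different colors.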